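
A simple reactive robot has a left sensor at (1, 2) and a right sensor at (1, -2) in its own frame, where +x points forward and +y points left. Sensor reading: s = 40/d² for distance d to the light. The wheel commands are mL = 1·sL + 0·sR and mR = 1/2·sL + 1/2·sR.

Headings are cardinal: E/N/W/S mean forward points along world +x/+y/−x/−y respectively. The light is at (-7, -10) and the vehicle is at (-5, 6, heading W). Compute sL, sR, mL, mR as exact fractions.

left sensor world pos  = (-6, 4); dL² = 197
right sensor world pos = (-6, 8); dR² = 325
sL = 40/197 = 40/197
sR = 40/325 = 8/65
mL = 1·sL + 0·sR = 40/197
mR = 1/2·sL + 1/2·sR = 2088/12805

40/197 8/65 40/197 2088/12805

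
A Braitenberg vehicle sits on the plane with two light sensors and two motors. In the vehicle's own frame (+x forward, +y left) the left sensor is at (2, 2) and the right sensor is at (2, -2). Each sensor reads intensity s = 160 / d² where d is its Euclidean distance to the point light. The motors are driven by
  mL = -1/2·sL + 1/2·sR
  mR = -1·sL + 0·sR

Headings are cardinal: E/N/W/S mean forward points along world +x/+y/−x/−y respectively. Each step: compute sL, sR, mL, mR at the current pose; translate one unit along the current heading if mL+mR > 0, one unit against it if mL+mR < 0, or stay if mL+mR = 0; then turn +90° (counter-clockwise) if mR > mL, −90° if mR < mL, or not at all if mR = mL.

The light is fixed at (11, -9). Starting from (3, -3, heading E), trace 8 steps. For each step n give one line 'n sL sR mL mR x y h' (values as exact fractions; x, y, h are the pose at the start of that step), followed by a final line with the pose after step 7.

0 8/5 40/13 48/65 -8/5 3 -3 E
1 32/13 160/137 -1152/1781 -32/13 2 -3 S
2 80/73 80/101 -1120/7373 -80/73 2 -2 W
3 160/181 160/117 5120/21177 -160/181 3 -2 N
4 8/5 40/13 48/65 -8/5 3 -3 E
5 32/13 160/137 -1152/1781 -32/13 2 -3 S
6 80/73 80/101 -1120/7373 -80/73 2 -2 W
7 160/181 160/117 5120/21177 -160/181 3 -2 N
final 3 -3 E

n=0: pose=(3,-3,E); sL=8/5, sR=40/13; mL=48/65, mR=-8/5; mL+mR=-56/65 → advance -1; mR−mL=-152/65 → turn -1·90°
n=1: pose=(2,-3,S); sL=32/13, sR=160/137; mL=-1152/1781, mR=-32/13; mL+mR=-5536/1781 → advance -1; mR−mL=-3232/1781 → turn -1·90°
n=2: pose=(2,-2,W); sL=80/73, sR=80/101; mL=-1120/7373, mR=-80/73; mL+mR=-9200/7373 → advance -1; mR−mL=-6960/7373 → turn -1·90°
n=3: pose=(3,-2,N); sL=160/181, sR=160/117; mL=5120/21177, mR=-160/181; mL+mR=-13600/21177 → advance -1; mR−mL=-23840/21177 → turn -1·90°
n=4: pose=(3,-3,E); sL=8/5, sR=40/13; mL=48/65, mR=-8/5; mL+mR=-56/65 → advance -1; mR−mL=-152/65 → turn -1·90°
n=5: pose=(2,-3,S); sL=32/13, sR=160/137; mL=-1152/1781, mR=-32/13; mL+mR=-5536/1781 → advance -1; mR−mL=-3232/1781 → turn -1·90°
n=6: pose=(2,-2,W); sL=80/73, sR=80/101; mL=-1120/7373, mR=-80/73; mL+mR=-9200/7373 → advance -1; mR−mL=-6960/7373 → turn -1·90°
n=7: pose=(3,-2,N); sL=160/181, sR=160/117; mL=5120/21177, mR=-160/181; mL+mR=-13600/21177 → advance -1; mR−mL=-23840/21177 → turn -1·90°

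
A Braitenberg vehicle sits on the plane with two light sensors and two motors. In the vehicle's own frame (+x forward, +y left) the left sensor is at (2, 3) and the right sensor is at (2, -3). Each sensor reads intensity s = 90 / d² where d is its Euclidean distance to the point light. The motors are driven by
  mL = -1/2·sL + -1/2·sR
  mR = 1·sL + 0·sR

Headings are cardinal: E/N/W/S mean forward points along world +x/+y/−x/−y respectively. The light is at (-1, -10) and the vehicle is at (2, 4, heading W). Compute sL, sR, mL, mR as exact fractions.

left sensor world pos  = (0, 1); dL² = 122
right sensor world pos = (0, 7); dR² = 290
sL = 90/122 = 45/61
sR = 90/290 = 9/29
mL = -1/2·sL + -1/2·sR = -927/1769
mR = 1·sL + 0·sR = 45/61

45/61 9/29 -927/1769 45/61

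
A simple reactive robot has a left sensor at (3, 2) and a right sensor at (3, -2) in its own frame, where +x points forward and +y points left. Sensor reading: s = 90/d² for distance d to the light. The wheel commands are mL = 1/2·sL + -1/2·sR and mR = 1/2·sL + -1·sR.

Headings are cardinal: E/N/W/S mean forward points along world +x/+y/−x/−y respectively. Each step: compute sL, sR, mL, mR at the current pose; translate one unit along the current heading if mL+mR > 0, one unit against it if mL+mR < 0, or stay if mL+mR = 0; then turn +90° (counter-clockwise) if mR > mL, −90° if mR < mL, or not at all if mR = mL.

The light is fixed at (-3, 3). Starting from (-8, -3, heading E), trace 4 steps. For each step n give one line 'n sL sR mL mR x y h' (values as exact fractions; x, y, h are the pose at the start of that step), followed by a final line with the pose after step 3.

0 9/2 45/34 27/17 63/68 -8 -3 E
1 18/17 10/13 32/221 -53/221 -7 -3 S
2 45/49 45/29 -450/1421 -3105/2842 -7 -2 W
3 90/29 18 -216/29 -477/29 -6 -2 N
final -6 -3 E

n=0: pose=(-8,-3,E); sL=9/2, sR=45/34; mL=27/17, mR=63/68; mL+mR=171/68 → advance +1; mR−mL=-45/68 → turn -1·90°
n=1: pose=(-7,-3,S); sL=18/17, sR=10/13; mL=32/221, mR=-53/221; mL+mR=-21/221 → advance -1; mR−mL=-5/13 → turn -1·90°
n=2: pose=(-7,-2,W); sL=45/49, sR=45/29; mL=-450/1421, mR=-3105/2842; mL+mR=-4005/2842 → advance -1; mR−mL=-45/58 → turn -1·90°
n=3: pose=(-6,-2,N); sL=90/29, sR=18; mL=-216/29, mR=-477/29; mL+mR=-693/29 → advance -1; mR−mL=-9 → turn -1·90°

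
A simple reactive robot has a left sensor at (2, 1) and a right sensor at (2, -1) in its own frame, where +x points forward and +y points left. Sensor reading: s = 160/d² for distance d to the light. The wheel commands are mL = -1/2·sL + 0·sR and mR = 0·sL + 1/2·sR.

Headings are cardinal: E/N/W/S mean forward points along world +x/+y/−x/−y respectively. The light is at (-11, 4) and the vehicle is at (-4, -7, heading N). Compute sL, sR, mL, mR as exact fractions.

160/117 32/29 -80/117 16/29

left sensor world pos  = (-5, -5); dL² = 117
right sensor world pos = (-3, -5); dR² = 145
sL = 160/117 = 160/117
sR = 160/145 = 32/29
mL = -1/2·sL + 0·sR = -80/117
mR = 0·sL + 1/2·sR = 16/29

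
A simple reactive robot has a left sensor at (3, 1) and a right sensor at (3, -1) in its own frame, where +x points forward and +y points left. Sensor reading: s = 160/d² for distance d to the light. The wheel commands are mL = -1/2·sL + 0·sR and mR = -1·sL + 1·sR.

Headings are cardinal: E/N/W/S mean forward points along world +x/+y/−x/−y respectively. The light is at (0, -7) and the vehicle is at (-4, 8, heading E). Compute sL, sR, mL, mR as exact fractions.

left sensor world pos  = (-1, 9); dL² = 257
right sensor world pos = (-1, 7); dR² = 197
sL = 160/257 = 160/257
sR = 160/197 = 160/197
mL = -1/2·sL + 0·sR = -80/257
mR = -1·sL + 1·sR = 9600/50629

160/257 160/197 -80/257 9600/50629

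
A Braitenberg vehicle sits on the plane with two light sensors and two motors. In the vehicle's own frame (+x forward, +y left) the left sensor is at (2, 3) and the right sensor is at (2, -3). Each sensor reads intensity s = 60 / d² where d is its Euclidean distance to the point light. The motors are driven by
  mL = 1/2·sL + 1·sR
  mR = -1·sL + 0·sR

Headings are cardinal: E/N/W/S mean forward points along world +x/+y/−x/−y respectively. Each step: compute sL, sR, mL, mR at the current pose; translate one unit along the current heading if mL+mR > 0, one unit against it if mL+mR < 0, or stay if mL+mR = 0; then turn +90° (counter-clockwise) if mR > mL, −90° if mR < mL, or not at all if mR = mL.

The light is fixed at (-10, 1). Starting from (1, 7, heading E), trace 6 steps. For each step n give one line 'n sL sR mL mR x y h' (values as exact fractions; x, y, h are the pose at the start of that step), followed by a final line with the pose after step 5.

0 6/25 30/89 1017/2225 -6/25 1 7 E
1 60/241 60/97 17370/23377 -60/241 2 7 S
2 15/26 15/41 1395/2132 -15/26 2 6 W
3 60/113 12/49 2826/5537 -60/113 1 6 N
4 30/109 6/17 909/1853 -30/109 1 5 E
5 60/229 12/17 3258/3893 -60/229 2 5 S
final 2 4 W

n=0: pose=(1,7,E); sL=6/25, sR=30/89; mL=1017/2225, mR=-6/25; mL+mR=483/2225 → advance +1; mR−mL=-1551/2225 → turn -1·90°
n=1: pose=(2,7,S); sL=60/241, sR=60/97; mL=17370/23377, mR=-60/241; mL+mR=11550/23377 → advance +1; mR−mL=-23190/23377 → turn -1·90°
n=2: pose=(2,6,W); sL=15/26, sR=15/41; mL=1395/2132, mR=-15/26; mL+mR=165/2132 → advance +1; mR−mL=-2625/2132 → turn -1·90°
n=3: pose=(1,6,N); sL=60/113, sR=12/49; mL=2826/5537, mR=-60/113; mL+mR=-114/5537 → advance -1; mR−mL=-5766/5537 → turn -1·90°
n=4: pose=(1,5,E); sL=30/109, sR=6/17; mL=909/1853, mR=-30/109; mL+mR=399/1853 → advance +1; mR−mL=-1419/1853 → turn -1·90°
n=5: pose=(2,5,S); sL=60/229, sR=12/17; mL=3258/3893, mR=-60/229; mL+mR=2238/3893 → advance +1; mR−mL=-4278/3893 → turn -1·90°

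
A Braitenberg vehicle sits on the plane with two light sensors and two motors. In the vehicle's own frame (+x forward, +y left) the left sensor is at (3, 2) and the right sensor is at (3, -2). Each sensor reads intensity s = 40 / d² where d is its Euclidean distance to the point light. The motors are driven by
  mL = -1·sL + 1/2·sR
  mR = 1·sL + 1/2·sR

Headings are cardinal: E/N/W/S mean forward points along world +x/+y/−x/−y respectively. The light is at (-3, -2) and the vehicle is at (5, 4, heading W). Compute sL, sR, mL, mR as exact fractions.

40/41 40/89 -2740/3649 4380/3649

left sensor world pos  = (2, 2); dL² = 41
right sensor world pos = (2, 6); dR² = 89
sL = 40/41 = 40/41
sR = 40/89 = 40/89
mL = -1·sL + 1/2·sR = -2740/3649
mR = 1·sL + 1/2·sR = 4380/3649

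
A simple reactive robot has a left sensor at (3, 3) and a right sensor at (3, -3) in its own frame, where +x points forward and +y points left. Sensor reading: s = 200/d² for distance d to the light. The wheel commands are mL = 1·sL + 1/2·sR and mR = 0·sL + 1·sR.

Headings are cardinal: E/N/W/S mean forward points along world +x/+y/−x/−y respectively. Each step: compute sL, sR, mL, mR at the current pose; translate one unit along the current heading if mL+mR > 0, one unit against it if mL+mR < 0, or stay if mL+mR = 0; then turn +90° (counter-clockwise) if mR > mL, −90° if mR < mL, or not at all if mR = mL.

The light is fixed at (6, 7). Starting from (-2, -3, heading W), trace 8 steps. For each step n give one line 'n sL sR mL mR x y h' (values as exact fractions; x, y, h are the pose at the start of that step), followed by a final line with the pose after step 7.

0 20/29 20/17 630/493 20/17 -2 -3 W
1 200/193 40/17 7260/3281 40/17 -3 -3 N
2 25/36 10/9 5/4 10/9 -3 -2 W
3 40/41 40/17 1500/697 40/17 -4 -2 N
4 20/29 100/97 3390/2813 100/97 -4 -1 W
5 200/221 200/89 39900/19669 200/89 -5 -1 N
6 25/37 50/53 2250/1961 50/53 -5 0 W
7 200/241 200/97 43500/23377 200/97 -6 0 N
final -6 1 W

n=0: pose=(-2,-3,W); sL=20/29, sR=20/17; mL=630/493, mR=20/17; mL+mR=1210/493 → advance +1; mR−mL=-50/493 → turn -1·90°
n=1: pose=(-3,-3,N); sL=200/193, sR=40/17; mL=7260/3281, mR=40/17; mL+mR=14980/3281 → advance +1; mR−mL=460/3281 → turn +1·90°
n=2: pose=(-3,-2,W); sL=25/36, sR=10/9; mL=5/4, mR=10/9; mL+mR=85/36 → advance +1; mR−mL=-5/36 → turn -1·90°
n=3: pose=(-4,-2,N); sL=40/41, sR=40/17; mL=1500/697, mR=40/17; mL+mR=3140/697 → advance +1; mR−mL=140/697 → turn +1·90°
n=4: pose=(-4,-1,W); sL=20/29, sR=100/97; mL=3390/2813, mR=100/97; mL+mR=6290/2813 → advance +1; mR−mL=-490/2813 → turn -1·90°
n=5: pose=(-5,-1,N); sL=200/221, sR=200/89; mL=39900/19669, mR=200/89; mL+mR=84100/19669 → advance +1; mR−mL=4300/19669 → turn +1·90°
n=6: pose=(-5,0,W); sL=25/37, sR=50/53; mL=2250/1961, mR=50/53; mL+mR=4100/1961 → advance +1; mR−mL=-400/1961 → turn -1·90°
n=7: pose=(-6,0,N); sL=200/241, sR=200/97; mL=43500/23377, mR=200/97; mL+mR=91700/23377 → advance +1; mR−mL=4700/23377 → turn +1·90°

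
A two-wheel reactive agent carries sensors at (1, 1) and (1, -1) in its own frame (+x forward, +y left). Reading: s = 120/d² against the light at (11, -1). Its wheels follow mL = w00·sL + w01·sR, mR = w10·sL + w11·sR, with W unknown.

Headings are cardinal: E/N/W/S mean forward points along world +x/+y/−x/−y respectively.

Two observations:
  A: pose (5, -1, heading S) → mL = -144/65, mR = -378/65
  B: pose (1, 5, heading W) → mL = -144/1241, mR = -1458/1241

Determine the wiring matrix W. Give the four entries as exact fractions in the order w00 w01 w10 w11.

obs A: pose=(5,-1,S) → sL=60/13, sR=12/5, mL=-144/65, mR=-378/65
obs B: pose=(1,5,W) → sL=60/73, sR=12/17, mL=-144/1241, mR=-1458/1241
sensor matrix S = [[60/13, 12/5], [60/73, 12/17]]; det S = 20736/16133
solve [mL_A; mL_B] = S·[w00; w01] and [mR_A; mR_B] = S·[w10; w11]:
  w00 = -1, w01 = 1, w10 = -1, w11 = -1/2

-1 1 -1 -1/2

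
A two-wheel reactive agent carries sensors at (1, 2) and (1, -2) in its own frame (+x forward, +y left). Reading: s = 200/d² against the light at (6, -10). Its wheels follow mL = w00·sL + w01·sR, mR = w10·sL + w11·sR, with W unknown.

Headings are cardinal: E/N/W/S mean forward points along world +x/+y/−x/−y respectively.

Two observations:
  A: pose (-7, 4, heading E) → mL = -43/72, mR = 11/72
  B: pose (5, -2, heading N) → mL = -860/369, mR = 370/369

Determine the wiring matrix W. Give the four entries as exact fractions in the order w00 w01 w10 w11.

-1/2 -1/2 1 -1/2

obs A: pose=(-7,4,E) → sL=1/2, sR=25/36, mL=-43/72, mR=11/72
obs B: pose=(5,-2,N) → sL=20/9, sR=100/41, mL=-860/369, mR=370/369
sensor matrix S = [[1/2, 25/36], [20/9, 100/41]]; det S = -1075/3321
solve [mL_A; mL_B] = S·[w00; w01] and [mR_A; mR_B] = S·[w10; w11]:
  w00 = -1/2, w01 = -1/2, w10 = 1, w11 = -1/2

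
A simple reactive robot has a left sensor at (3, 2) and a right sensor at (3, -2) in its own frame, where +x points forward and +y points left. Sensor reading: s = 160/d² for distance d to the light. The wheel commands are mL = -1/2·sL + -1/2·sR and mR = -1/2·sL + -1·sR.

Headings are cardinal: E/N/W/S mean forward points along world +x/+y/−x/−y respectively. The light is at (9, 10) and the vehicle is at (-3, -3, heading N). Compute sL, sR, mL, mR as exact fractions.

left sensor world pos  = (-5, 0); dL² = 296
right sensor world pos = (-1, 0); dR² = 200
sL = 160/296 = 20/37
sR = 160/200 = 4/5
mL = -1/2·sL + -1/2·sR = -124/185
mR = -1/2·sL + -1·sR = -198/185

20/37 4/5 -124/185 -198/185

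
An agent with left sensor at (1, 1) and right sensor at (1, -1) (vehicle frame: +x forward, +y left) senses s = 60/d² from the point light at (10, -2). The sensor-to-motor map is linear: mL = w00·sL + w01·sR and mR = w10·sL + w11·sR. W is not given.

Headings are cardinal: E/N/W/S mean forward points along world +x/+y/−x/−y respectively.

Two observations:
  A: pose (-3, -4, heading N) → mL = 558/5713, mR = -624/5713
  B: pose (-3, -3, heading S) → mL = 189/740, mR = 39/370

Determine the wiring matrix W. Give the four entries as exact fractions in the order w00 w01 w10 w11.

obs A: pose=(-3,-4,N) → sL=60/197, sR=12/29, mL=558/5713, mR=-624/5713
obs B: pose=(-3,-3,S) → sL=15/37, sR=3/10, mL=189/740, mR=39/370
sensor matrix S = [[60/197, 12/29], [15/37, 3/10]]; det S = -16146/211381
solve [mL_A; mL_B] = S·[w00; w01] and [mR_A; mR_B] = S·[w10; w11]:
  w00 = 1, w01 = -1/2, w10 = 1, w11 = -1

1 -1/2 1 -1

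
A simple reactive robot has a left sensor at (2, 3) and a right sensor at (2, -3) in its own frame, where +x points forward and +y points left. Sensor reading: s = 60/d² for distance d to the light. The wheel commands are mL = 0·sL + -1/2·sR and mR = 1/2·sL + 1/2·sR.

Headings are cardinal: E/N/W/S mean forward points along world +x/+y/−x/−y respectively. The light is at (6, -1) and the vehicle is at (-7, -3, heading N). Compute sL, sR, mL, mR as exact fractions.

15/64 3/5 -3/10 267/640

left sensor world pos  = (-10, -1); dL² = 256
right sensor world pos = (-4, -1); dR² = 100
sL = 60/256 = 15/64
sR = 60/100 = 3/5
mL = 0·sL + -1/2·sR = -3/10
mR = 1/2·sL + 1/2·sR = 267/640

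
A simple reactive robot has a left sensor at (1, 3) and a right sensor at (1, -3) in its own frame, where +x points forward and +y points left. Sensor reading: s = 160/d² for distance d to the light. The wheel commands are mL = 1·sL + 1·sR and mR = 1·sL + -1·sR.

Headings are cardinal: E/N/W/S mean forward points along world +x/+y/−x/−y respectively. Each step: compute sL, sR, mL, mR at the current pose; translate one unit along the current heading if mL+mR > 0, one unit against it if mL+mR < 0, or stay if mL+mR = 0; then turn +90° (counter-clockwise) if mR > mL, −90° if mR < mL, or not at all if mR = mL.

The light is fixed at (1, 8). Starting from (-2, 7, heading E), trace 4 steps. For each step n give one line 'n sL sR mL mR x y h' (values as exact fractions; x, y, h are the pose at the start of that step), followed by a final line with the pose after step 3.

n=0: pose=(-2,7,E); sL=20, sR=8; mL=28, mR=12; mL+mR=40 → advance +1; mR−mL=-16 → turn -1·90°
n=1: pose=(-1,7,S); sL=32, sR=160/29; mL=1088/29, mR=768/29; mL+mR=64 → advance +1; mR−mL=-320/29 → turn -1·90°
n=2: pose=(-1,6,W); sL=80/17, sR=16; mL=352/17, mR=-192/17; mL+mR=160/17 → advance +1; mR−mL=-32 → turn -1·90°
n=3: pose=(-2,6,N); sL=160/37, sR=160; mL=6080/37, mR=-5760/37; mL+mR=320/37 → advance +1; mR−mL=-320 → turn -1·90°

0 20 8 28 12 -2 7 E
1 32 160/29 1088/29 768/29 -1 7 S
2 80/17 16 352/17 -192/17 -1 6 W
3 160/37 160 6080/37 -5760/37 -2 6 N
final -2 7 E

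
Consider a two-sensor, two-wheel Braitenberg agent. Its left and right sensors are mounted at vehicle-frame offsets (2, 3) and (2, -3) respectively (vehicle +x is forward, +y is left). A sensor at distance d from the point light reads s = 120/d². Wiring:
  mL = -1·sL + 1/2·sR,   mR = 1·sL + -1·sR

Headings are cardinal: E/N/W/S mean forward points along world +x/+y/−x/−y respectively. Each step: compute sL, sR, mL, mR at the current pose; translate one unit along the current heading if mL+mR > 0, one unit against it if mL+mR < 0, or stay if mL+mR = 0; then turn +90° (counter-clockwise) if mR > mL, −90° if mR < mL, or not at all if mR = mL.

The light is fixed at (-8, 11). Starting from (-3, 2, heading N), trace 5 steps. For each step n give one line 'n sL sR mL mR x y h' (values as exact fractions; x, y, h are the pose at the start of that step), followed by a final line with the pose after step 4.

n=0: pose=(-3,2,N); sL=120/53, sR=120/113; mL=-10380/5989, mR=7200/5989; mL+mR=-60/113 → advance -1; mR−mL=17580/5989 → turn +1·90°
n=1: pose=(-3,1,W); sL=60/89, sR=60/29; mL=930/2581, mR=-3600/2581; mL+mR=-30/29 → advance -1; mR−mL=-4530/2581 → turn -1·90°
n=2: pose=(-2,1,N); sL=120/73, sR=24/29; mL=-2604/2117, mR=1728/2117; mL+mR=-12/29 → advance -1; mR−mL=4332/2117 → turn +1·90°
n=3: pose=(-2,0,W); sL=30/53, sR=3/2; mL=39/212, mR=-99/106; mL+mR=-3/4 → advance -1; mR−mL=-237/212 → turn -1·90°
n=4: pose=(-1,0,N); sL=120/97, sR=120/181; mL=-15900/17557, mR=10080/17557; mL+mR=-60/181 → advance -1; mR−mL=25980/17557 → turn +1·90°

0 120/53 120/113 -10380/5989 7200/5989 -3 2 N
1 60/89 60/29 930/2581 -3600/2581 -3 1 W
2 120/73 24/29 -2604/2117 1728/2117 -2 1 N
3 30/53 3/2 39/212 -99/106 -2 0 W
4 120/97 120/181 -15900/17557 10080/17557 -1 0 N
final -1 -1 W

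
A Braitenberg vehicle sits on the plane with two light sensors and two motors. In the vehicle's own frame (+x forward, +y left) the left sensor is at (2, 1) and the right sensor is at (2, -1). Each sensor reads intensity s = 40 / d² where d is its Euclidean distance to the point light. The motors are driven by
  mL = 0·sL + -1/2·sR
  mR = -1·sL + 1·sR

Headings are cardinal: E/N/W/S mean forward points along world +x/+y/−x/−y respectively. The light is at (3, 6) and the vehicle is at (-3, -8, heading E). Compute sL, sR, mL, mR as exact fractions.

8/37 40/241 -20/241 -448/8917

left sensor world pos  = (-1, -7); dL² = 185
right sensor world pos = (-1, -9); dR² = 241
sL = 40/185 = 8/37
sR = 40/241 = 40/241
mL = 0·sL + -1/2·sR = -20/241
mR = -1·sL + 1·sR = -448/8917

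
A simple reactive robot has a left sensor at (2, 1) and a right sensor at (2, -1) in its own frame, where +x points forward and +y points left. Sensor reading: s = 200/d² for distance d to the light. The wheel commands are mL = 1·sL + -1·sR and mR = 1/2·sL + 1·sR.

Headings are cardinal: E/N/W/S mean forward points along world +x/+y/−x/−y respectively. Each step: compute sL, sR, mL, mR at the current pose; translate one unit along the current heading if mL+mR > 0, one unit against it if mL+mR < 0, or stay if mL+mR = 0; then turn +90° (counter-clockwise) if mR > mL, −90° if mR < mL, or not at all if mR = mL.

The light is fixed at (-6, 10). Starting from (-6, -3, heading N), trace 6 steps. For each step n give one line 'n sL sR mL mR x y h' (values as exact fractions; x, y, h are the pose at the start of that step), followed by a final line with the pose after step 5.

0 100/61 100/61 0 150/61 -6 -3 N
1 200/173 8/5 -384/865 1884/865 -6 -2 W
2 50/49 1 1/49 74/49 -7 -2 S
3 40/29 200/197 2080/5713 9740/5713 -7 -3 E
4 100/61 100/61 0 150/61 -6 -3 N
5 200/173 8/5 -384/865 1884/865 -6 -2 W
final -7 -2 S

n=0: pose=(-6,-3,N); sL=100/61, sR=100/61; mL=0, mR=150/61; mL+mR=150/61 → advance +1; mR−mL=150/61 → turn +1·90°
n=1: pose=(-6,-2,W); sL=200/173, sR=8/5; mL=-384/865, mR=1884/865; mL+mR=300/173 → advance +1; mR−mL=2268/865 → turn +1·90°
n=2: pose=(-7,-2,S); sL=50/49, sR=1; mL=1/49, mR=74/49; mL+mR=75/49 → advance +1; mR−mL=73/49 → turn +1·90°
n=3: pose=(-7,-3,E); sL=40/29, sR=200/197; mL=2080/5713, mR=9740/5713; mL+mR=60/29 → advance +1; mR−mL=7660/5713 → turn +1·90°
n=4: pose=(-6,-3,N); sL=100/61, sR=100/61; mL=0, mR=150/61; mL+mR=150/61 → advance +1; mR−mL=150/61 → turn +1·90°
n=5: pose=(-6,-2,W); sL=200/173, sR=8/5; mL=-384/865, mR=1884/865; mL+mR=300/173 → advance +1; mR−mL=2268/865 → turn +1·90°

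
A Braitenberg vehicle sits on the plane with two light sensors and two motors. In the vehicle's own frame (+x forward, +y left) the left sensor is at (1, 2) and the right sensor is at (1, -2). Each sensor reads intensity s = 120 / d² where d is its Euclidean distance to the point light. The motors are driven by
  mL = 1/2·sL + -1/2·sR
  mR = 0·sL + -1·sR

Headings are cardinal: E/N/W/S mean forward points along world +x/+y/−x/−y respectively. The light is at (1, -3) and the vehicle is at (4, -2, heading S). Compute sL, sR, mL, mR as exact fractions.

left sensor world pos  = (6, -3); dL² = 25
right sensor world pos = (2, -3); dR² = 1
sL = 120/25 = 24/5
sR = 120/1 = 120
mL = 1/2·sL + -1/2·sR = -288/5
mR = 0·sL + -1·sR = -120

24/5 120 -288/5 -120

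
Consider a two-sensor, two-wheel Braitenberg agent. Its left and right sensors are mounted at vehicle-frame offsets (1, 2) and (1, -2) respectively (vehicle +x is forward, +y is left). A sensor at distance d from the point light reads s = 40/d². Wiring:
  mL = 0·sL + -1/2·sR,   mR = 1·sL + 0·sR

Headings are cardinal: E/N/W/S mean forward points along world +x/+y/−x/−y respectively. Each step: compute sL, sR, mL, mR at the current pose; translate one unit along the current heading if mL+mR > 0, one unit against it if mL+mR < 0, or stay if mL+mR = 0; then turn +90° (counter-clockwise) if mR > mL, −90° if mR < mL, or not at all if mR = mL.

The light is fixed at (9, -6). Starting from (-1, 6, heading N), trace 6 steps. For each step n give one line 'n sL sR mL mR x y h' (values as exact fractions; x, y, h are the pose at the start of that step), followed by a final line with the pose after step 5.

0 40/313 40/233 -20/233 40/313 -1 6 N
1 20/121 20/173 -10/173 20/121 -1 7 W
2 8/45 40/313 -20/313 8/45 -2 7 S
3 5/37 1/5 -1/10 5/37 -2 6 E
4 40/313 40/233 -20/233 40/313 -1 6 N
5 20/121 20/173 -10/173 20/121 -1 7 W
final -2 7 S

n=0: pose=(-1,6,N); sL=40/313, sR=40/233; mL=-20/233, mR=40/313; mL+mR=3060/72929 → advance +1; mR−mL=15580/72929 → turn +1·90°
n=1: pose=(-1,7,W); sL=20/121, sR=20/173; mL=-10/173, mR=20/121; mL+mR=2250/20933 → advance +1; mR−mL=4670/20933 → turn +1·90°
n=2: pose=(-2,7,S); sL=8/45, sR=40/313; mL=-20/313, mR=8/45; mL+mR=1604/14085 → advance +1; mR−mL=3404/14085 → turn +1·90°
n=3: pose=(-2,6,E); sL=5/37, sR=1/5; mL=-1/10, mR=5/37; mL+mR=13/370 → advance +1; mR−mL=87/370 → turn +1·90°
n=4: pose=(-1,6,N); sL=40/313, sR=40/233; mL=-20/233, mR=40/313; mL+mR=3060/72929 → advance +1; mR−mL=15580/72929 → turn +1·90°
n=5: pose=(-1,7,W); sL=20/121, sR=20/173; mL=-10/173, mR=20/121; mL+mR=2250/20933 → advance +1; mR−mL=4670/20933 → turn +1·90°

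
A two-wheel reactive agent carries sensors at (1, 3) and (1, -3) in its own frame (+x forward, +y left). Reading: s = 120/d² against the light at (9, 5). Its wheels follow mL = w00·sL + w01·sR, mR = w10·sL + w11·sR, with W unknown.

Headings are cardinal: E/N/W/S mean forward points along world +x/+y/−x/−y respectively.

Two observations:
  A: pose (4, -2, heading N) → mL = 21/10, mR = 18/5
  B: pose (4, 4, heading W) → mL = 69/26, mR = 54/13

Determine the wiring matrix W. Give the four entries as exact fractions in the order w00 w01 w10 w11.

obs A: pose=(4,-2,N) → sL=6/5, sR=3, mL=21/10, mR=18/5
obs B: pose=(4,4,W) → sL=30/13, sR=3, mL=69/26, mR=54/13
sensor matrix S = [[6/5, 3], [30/13, 3]]; det S = -216/65
solve [mL_A; mL_B] = S·[w00; w01] and [mR_A; mR_B] = S·[w10; w11]:
  w00 = 1/2, w01 = 1/2, w10 = 1/2, w11 = 1

1/2 1/2 1/2 1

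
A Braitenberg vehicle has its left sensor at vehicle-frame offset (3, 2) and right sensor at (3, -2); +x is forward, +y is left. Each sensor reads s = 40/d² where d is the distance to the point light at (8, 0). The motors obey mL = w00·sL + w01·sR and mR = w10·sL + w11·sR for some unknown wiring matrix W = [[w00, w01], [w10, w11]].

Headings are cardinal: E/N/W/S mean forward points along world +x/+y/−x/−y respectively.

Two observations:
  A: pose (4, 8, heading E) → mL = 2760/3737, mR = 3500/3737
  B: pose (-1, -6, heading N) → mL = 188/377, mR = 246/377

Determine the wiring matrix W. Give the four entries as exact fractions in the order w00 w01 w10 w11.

obs A: pose=(4,8,E) → sL=40/101, sR=40/37, mL=2760/3737, mR=3500/3737
obs B: pose=(-1,-6,N) → sL=4/13, sR=20/29, mL=188/377, mR=246/377
sensor matrix S = [[40/101, 40/37], [4/13, 20/29]]; det S = -83840/1408849
solve [mL_A; mL_B] = S·[w00; w01] and [mR_A; mR_B] = S·[w10; w11]:
  w00 = 1/2, w01 = 1/2, w10 = 1, w11 = 1/2

1/2 1/2 1 1/2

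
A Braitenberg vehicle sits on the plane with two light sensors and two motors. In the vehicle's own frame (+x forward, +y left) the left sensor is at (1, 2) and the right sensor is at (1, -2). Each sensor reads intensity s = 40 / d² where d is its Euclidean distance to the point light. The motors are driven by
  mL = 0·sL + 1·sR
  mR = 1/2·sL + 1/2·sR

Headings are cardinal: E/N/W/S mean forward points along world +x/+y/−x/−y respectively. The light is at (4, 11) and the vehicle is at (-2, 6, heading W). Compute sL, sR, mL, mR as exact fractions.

20/49 20/29 20/29 780/1421

left sensor world pos  = (-3, 4); dL² = 98
right sensor world pos = (-3, 8); dR² = 58
sL = 40/98 = 20/49
sR = 40/58 = 20/29
mL = 0·sL + 1·sR = 20/29
mR = 1/2·sL + 1/2·sR = 780/1421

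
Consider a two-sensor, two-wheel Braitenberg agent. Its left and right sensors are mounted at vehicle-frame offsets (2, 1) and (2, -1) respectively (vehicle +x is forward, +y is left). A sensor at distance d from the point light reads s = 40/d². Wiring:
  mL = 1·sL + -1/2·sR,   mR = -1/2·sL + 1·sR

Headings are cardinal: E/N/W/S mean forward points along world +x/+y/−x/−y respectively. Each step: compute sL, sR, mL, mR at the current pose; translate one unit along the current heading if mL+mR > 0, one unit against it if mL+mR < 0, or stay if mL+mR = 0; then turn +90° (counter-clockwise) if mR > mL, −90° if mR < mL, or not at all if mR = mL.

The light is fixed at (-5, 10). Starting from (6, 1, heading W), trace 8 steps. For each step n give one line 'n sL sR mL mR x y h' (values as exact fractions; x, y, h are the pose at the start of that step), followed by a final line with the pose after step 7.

0 40/181 8/29 436/5249 868/5249 6 1 W
1 20/121 20/101 810/12221 1410/12221 5 1 S
2 8/45 8/53 244/2385 148/2385 5 0 E
3 5/36 10/61 125/2196 415/4392 6 0 S
4 40/269 40/313 7140/84197 4500/84197 6 -1 E
5 20/169 4/29 242/4901 386/4901 7 -1 S
6 40/317 8/73 1652/23141 1076/23141 7 -2 E
7 5/49 2/17 36/833 111/1666 8 -2 S
final 8 -3 E

n=0: pose=(6,1,W); sL=40/181, sR=8/29; mL=436/5249, mR=868/5249; mL+mR=1304/5249 → advance +1; mR−mL=432/5249 → turn +1·90°
n=1: pose=(5,1,S); sL=20/121, sR=20/101; mL=810/12221, mR=1410/12221; mL+mR=2220/12221 → advance +1; mR−mL=600/12221 → turn +1·90°
n=2: pose=(5,0,E); sL=8/45, sR=8/53; mL=244/2385, mR=148/2385; mL+mR=392/2385 → advance +1; mR−mL=-32/795 → turn -1·90°
n=3: pose=(6,0,S); sL=5/36, sR=10/61; mL=125/2196, mR=415/4392; mL+mR=665/4392 → advance +1; mR−mL=55/1464 → turn +1·90°
n=4: pose=(6,-1,E); sL=40/269, sR=40/313; mL=7140/84197, mR=4500/84197; mL+mR=11640/84197 → advance +1; mR−mL=-2640/84197 → turn -1·90°
n=5: pose=(7,-1,S); sL=20/169, sR=4/29; mL=242/4901, mR=386/4901; mL+mR=628/4901 → advance +1; mR−mL=144/4901 → turn +1·90°
n=6: pose=(7,-2,E); sL=40/317, sR=8/73; mL=1652/23141, mR=1076/23141; mL+mR=2728/23141 → advance +1; mR−mL=-576/23141 → turn -1·90°
n=7: pose=(8,-2,S); sL=5/49, sR=2/17; mL=36/833, mR=111/1666; mL+mR=183/1666 → advance +1; mR−mL=39/1666 → turn +1·90°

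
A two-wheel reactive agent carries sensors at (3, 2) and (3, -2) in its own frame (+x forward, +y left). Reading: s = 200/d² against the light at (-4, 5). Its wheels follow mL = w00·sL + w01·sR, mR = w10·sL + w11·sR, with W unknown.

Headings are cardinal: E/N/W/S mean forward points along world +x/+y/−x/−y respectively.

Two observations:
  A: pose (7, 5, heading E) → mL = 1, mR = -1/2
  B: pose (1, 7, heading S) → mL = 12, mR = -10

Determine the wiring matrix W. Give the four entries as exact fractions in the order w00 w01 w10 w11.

obs A: pose=(7,5,E) → sL=1, sR=1, mL=1, mR=-1/2
obs B: pose=(1,7,S) → sL=4, sR=20, mL=12, mR=-10
sensor matrix S = [[1, 1], [4, 20]]; det S = 16
solve [mL_A; mL_B] = S·[w00; w01] and [mR_A; mR_B] = S·[w10; w11]:
  w00 = 1/2, w01 = 1/2, w10 = 0, w11 = -1/2

1/2 1/2 0 -1/2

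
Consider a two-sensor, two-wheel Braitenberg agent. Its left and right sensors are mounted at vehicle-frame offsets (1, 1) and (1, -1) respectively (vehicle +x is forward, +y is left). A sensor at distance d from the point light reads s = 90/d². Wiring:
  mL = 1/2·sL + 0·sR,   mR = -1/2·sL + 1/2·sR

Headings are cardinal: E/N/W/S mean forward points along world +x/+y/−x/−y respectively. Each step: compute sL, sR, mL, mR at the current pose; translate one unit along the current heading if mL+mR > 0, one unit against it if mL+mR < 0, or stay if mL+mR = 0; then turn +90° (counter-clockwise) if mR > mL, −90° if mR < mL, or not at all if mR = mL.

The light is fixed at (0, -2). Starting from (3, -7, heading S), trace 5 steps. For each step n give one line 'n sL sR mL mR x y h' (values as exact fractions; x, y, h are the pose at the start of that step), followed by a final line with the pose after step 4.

0 45/26 9/4 45/52 27/104 3 -7 S
1 90/53 90/29 45/53 1080/1537 3 -8 W
2 45/13 45/17 45/26 -90/221 2 -8 N
3 18/5 2 9/5 -4/5 2 -7 E
4 45/26 9/4 45/52 27/104 3 -7 S
final 3 -8 W

n=0: pose=(3,-7,S); sL=45/26, sR=9/4; mL=45/52, mR=27/104; mL+mR=9/8 → advance +1; mR−mL=-63/104 → turn -1·90°
n=1: pose=(3,-8,W); sL=90/53, sR=90/29; mL=45/53, mR=1080/1537; mL+mR=45/29 → advance +1; mR−mL=-225/1537 → turn -1·90°
n=2: pose=(2,-8,N); sL=45/13, sR=45/17; mL=45/26, mR=-90/221; mL+mR=45/34 → advance +1; mR−mL=-945/442 → turn -1·90°
n=3: pose=(2,-7,E); sL=18/5, sR=2; mL=9/5, mR=-4/5; mL+mR=1 → advance +1; mR−mL=-13/5 → turn -1·90°
n=4: pose=(3,-7,S); sL=45/26, sR=9/4; mL=45/52, mR=27/104; mL+mR=9/8 → advance +1; mR−mL=-63/104 → turn -1·90°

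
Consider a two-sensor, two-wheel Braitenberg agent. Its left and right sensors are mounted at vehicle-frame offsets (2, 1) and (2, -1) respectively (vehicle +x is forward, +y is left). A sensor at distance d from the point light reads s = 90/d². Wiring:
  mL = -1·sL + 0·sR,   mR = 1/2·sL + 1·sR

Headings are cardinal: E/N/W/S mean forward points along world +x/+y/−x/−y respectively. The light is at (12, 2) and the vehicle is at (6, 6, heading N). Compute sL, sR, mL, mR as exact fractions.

18/17 90/61 -18/17 2079/1037

left sensor world pos  = (5, 8); dL² = 85
right sensor world pos = (7, 8); dR² = 61
sL = 90/85 = 18/17
sR = 90/61 = 90/61
mL = -1·sL + 0·sR = -18/17
mR = 1/2·sL + 1·sR = 2079/1037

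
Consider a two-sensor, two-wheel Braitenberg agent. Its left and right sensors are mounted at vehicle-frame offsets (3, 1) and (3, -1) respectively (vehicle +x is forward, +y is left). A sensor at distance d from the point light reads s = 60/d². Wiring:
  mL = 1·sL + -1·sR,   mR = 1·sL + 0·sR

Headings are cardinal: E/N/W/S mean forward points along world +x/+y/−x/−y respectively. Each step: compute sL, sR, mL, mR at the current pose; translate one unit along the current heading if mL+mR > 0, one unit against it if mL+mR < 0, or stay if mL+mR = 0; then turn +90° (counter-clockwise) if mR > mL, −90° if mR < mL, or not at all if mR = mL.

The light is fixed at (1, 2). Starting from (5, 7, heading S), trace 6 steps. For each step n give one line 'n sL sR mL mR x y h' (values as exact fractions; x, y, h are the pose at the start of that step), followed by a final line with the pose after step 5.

n=0: pose=(5,7,S); sL=60/29, sR=60/13; mL=-960/377, mR=60/29; mL+mR=-180/377 → advance -1; mR−mL=60/13 → turn +1·90°
n=1: pose=(5,8,E); sL=30/49, sR=30/37; mL=-360/1813, mR=30/49; mL+mR=750/1813 → advance +1; mR−mL=30/37 → turn +1·90°
n=2: pose=(6,8,N); sL=60/97, sR=20/39; mL=400/3783, mR=60/97; mL+mR=2740/3783 → advance +1; mR−mL=20/39 → turn +1·90°
n=3: pose=(6,9,W); sL=3/2, sR=15/17; mL=21/34, mR=3/2; mL+mR=36/17 → advance +1; mR−mL=15/17 → turn +1·90°
n=4: pose=(5,9,S); sL=60/41, sR=12/5; mL=-192/205, mR=60/41; mL+mR=108/205 → advance +1; mR−mL=12/5 → turn +1·90°
n=5: pose=(5,8,E); sL=30/49, sR=30/37; mL=-360/1813, mR=30/49; mL+mR=750/1813 → advance +1; mR−mL=30/37 → turn +1·90°

0 60/29 60/13 -960/377 60/29 5 7 S
1 30/49 30/37 -360/1813 30/49 5 8 E
2 60/97 20/39 400/3783 60/97 6 8 N
3 3/2 15/17 21/34 3/2 6 9 W
4 60/41 12/5 -192/205 60/41 5 9 S
5 30/49 30/37 -360/1813 30/49 5 8 E
final 6 8 N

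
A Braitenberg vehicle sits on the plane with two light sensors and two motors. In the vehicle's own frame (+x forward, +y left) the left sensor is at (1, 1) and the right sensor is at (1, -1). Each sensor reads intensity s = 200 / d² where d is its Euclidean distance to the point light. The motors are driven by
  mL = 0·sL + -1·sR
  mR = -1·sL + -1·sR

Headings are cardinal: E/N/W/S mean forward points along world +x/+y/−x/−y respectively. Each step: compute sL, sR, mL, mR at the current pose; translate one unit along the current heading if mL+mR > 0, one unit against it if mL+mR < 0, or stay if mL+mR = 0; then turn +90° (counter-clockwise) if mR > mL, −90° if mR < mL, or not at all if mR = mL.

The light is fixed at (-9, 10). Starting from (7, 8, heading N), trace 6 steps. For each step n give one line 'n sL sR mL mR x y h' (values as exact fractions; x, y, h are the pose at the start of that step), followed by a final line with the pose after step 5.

n=0: pose=(7,8,N); sL=100/113, sR=20/29; mL=-20/29, mR=-5160/3277; mL+mR=-7420/3277 → advance -1; mR−mL=-100/113 → turn -1·90°
n=1: pose=(7,7,E); sL=200/293, sR=40/61; mL=-40/61, mR=-23920/17873; mL+mR=-35640/17873 → advance -1; mR−mL=-200/293 → turn -1·90°
n=2: pose=(6,7,S); sL=25/34, sR=50/53; mL=-50/53, mR=-3025/1802; mL+mR=-4725/1802 → advance -1; mR−mL=-25/34 → turn -1·90°
n=3: pose=(6,8,W); sL=40/41, sR=200/197; mL=-200/197, mR=-16080/8077; mL+mR=-24280/8077 → advance -1; mR−mL=-40/41 → turn -1·90°
n=4: pose=(7,8,N); sL=100/113, sR=20/29; mL=-20/29, mR=-5160/3277; mL+mR=-7420/3277 → advance -1; mR−mL=-100/113 → turn -1·90°
n=5: pose=(7,7,E); sL=200/293, sR=40/61; mL=-40/61, mR=-23920/17873; mL+mR=-35640/17873 → advance -1; mR−mL=-200/293 → turn -1·90°

0 100/113 20/29 -20/29 -5160/3277 7 8 N
1 200/293 40/61 -40/61 -23920/17873 7 7 E
2 25/34 50/53 -50/53 -3025/1802 6 7 S
3 40/41 200/197 -200/197 -16080/8077 6 8 W
4 100/113 20/29 -20/29 -5160/3277 7 8 N
5 200/293 40/61 -40/61 -23920/17873 7 7 E
final 6 7 S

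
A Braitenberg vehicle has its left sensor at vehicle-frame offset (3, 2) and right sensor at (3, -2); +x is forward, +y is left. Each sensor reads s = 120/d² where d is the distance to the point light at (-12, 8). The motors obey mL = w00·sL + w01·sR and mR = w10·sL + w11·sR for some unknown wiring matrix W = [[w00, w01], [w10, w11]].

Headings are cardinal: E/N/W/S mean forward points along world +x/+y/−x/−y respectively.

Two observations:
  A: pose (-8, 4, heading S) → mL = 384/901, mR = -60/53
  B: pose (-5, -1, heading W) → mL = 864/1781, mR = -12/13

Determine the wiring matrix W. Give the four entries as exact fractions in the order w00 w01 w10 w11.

-1/2 1/2 0 -1/2

obs A: pose=(-8,4,S) → sL=24/17, sR=120/53, mL=384/901, mR=-60/53
obs B: pose=(-5,-1,W) → sL=120/137, sR=24/13, mL=864/1781, mR=-12/13
sensor matrix S = [[24/17, 120/53], [120/137, 24/13]]; det S = 999936/1604681
solve [mL_A; mL_B] = S·[w00; w01] and [mR_A; mR_B] = S·[w10; w11]:
  w00 = -1/2, w01 = 1/2, w10 = 0, w11 = -1/2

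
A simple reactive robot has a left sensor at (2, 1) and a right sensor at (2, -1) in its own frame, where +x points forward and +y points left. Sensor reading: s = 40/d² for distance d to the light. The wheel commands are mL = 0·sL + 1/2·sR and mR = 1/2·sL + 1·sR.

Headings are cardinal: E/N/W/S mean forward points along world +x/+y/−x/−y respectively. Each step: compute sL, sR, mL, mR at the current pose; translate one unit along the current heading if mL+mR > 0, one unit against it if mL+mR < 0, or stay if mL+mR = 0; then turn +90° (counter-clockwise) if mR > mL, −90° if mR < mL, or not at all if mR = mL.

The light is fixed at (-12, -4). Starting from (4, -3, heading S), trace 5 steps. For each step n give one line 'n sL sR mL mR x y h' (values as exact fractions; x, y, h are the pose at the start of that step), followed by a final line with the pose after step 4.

n=0: pose=(4,-3,S); sL=4/29, sR=20/113; mL=10/113, mR=806/3277; mL+mR=1096/3277 → advance +1; mR−mL=516/3277 → turn +1·90°
n=1: pose=(4,-4,E); sL=8/65, sR=8/65; mL=4/65, mR=12/65; mL+mR=16/65 → advance +1; mR−mL=8/65 → turn +1·90°
n=2: pose=(5,-4,N); sL=2/13, sR=5/41; mL=5/82, mR=106/533; mL+mR=277/1066 → advance +1; mR−mL=147/1066 → turn +1·90°
n=3: pose=(5,-3,W); sL=8/45, sR=40/229; mL=20/229, mR=2716/10305; mL+mR=3616/10305 → advance +1; mR−mL=1816/10305 → turn +1·90°
n=4: pose=(4,-3,S); sL=4/29, sR=20/113; mL=10/113, mR=806/3277; mL+mR=1096/3277 → advance +1; mR−mL=516/3277 → turn +1·90°

0 4/29 20/113 10/113 806/3277 4 -3 S
1 8/65 8/65 4/65 12/65 4 -4 E
2 2/13 5/41 5/82 106/533 5 -4 N
3 8/45 40/229 20/229 2716/10305 5 -3 W
4 4/29 20/113 10/113 806/3277 4 -3 S
final 4 -4 E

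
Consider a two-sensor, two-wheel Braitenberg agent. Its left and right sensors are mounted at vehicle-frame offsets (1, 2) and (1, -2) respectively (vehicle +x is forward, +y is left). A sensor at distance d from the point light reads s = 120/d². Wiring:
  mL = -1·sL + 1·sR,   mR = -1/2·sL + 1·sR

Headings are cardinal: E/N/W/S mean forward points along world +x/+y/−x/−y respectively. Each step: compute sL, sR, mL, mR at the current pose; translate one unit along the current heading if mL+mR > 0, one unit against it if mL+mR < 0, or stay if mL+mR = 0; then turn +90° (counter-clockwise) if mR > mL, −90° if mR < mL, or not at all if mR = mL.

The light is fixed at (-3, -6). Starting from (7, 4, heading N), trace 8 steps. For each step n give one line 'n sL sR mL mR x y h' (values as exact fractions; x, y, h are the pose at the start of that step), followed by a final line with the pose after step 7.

0 24/37 24/53 -384/1961 252/1961 7 4 N
1 12/13 60/101 -432/1313 174/1313 7 3 W
2 120/233 24/29 2112/6757 3852/6757 8 3 S
3 30/61 2/3 32/183 77/183 8 2 E
4 120/181 120/277 -11520/50137 5100/50137 9 2 N
5 60/73 60/101 -1680/7373 1350/7373 9 1 W
6 40/87 120/157 4160/13659 7300/13659 10 1 S
7 6/13 30/53 72/689 231/689 10 0 E
final 11 0 N

n=0: pose=(7,4,N); sL=24/37, sR=24/53; mL=-384/1961, mR=252/1961; mL+mR=-132/1961 → advance -1; mR−mL=12/37 → turn +1·90°
n=1: pose=(7,3,W); sL=12/13, sR=60/101; mL=-432/1313, mR=174/1313; mL+mR=-258/1313 → advance -1; mR−mL=6/13 → turn +1·90°
n=2: pose=(8,3,S); sL=120/233, sR=24/29; mL=2112/6757, mR=3852/6757; mL+mR=5964/6757 → advance +1; mR−mL=60/233 → turn +1·90°
n=3: pose=(8,2,E); sL=30/61, sR=2/3; mL=32/183, mR=77/183; mL+mR=109/183 → advance +1; mR−mL=15/61 → turn +1·90°
n=4: pose=(9,2,N); sL=120/181, sR=120/277; mL=-11520/50137, mR=5100/50137; mL+mR=-6420/50137 → advance -1; mR−mL=60/181 → turn +1·90°
n=5: pose=(9,1,W); sL=60/73, sR=60/101; mL=-1680/7373, mR=1350/7373; mL+mR=-330/7373 → advance -1; mR−mL=30/73 → turn +1·90°
n=6: pose=(10,1,S); sL=40/87, sR=120/157; mL=4160/13659, mR=7300/13659; mL+mR=3820/4553 → advance +1; mR−mL=20/87 → turn +1·90°
n=7: pose=(10,0,E); sL=6/13, sR=30/53; mL=72/689, mR=231/689; mL+mR=303/689 → advance +1; mR−mL=3/13 → turn +1·90°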